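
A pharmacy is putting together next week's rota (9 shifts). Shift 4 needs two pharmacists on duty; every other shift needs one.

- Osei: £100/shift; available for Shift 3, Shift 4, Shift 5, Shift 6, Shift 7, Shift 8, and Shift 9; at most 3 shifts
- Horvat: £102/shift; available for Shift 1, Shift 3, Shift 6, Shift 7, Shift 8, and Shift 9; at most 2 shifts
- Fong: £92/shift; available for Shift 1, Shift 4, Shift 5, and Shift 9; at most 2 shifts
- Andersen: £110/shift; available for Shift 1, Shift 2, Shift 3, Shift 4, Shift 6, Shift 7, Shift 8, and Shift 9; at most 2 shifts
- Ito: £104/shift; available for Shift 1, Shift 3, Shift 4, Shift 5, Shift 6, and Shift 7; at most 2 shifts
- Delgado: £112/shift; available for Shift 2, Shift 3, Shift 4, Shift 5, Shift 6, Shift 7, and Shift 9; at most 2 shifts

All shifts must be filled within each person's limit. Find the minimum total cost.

£1006

Picking the cheapest available pharmacist for each shift independently would cost £978, but that ignores the shift limits.
An optimal schedule: Shift 1→Fong, Shift 2→Andersen, Shift 3→Osei, Shift 4→Osei+Ito, Shift 5→Fong, Shift 6→Horvat, Shift 7→Ito, Shift 8→Osei, Shift 9→Horvat.
Total: 92 + 110 + 100 + 100 + 104 + 92 + 102 + 104 + 100 + 102 = £1006.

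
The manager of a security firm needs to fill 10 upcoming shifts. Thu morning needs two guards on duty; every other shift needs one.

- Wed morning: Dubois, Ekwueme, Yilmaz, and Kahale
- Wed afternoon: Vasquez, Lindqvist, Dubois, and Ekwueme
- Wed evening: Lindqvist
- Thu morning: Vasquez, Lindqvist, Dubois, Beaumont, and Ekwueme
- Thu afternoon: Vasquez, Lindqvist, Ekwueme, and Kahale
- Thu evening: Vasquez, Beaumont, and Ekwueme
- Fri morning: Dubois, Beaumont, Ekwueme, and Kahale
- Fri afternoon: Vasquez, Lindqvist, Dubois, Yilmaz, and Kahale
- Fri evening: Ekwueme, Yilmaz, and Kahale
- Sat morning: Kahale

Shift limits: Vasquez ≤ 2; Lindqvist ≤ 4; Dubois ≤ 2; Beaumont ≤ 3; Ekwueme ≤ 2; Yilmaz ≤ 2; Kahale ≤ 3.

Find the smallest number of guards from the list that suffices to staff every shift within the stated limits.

4

11 slots to fill and no one can take more than 4, so at least ⌈11/4⌉ = 3 guards are needed.
Any 3 guards together have capacity at most 4+3+3 = 10 < 11 slots, so 3 can never suffice.
Vasquez, Lindqvist, Dubois, and Kahale alone can cover everything: Wed morning→Dubois, Wed afternoon→Lindqvist, Wed evening→Lindqvist, Thu morning→Vasquez+Lindqvist, Thu afternoon→Lindqvist, Thu evening→Vasquez, Fri morning→Dubois, Fri afternoon→Kahale, Fri evening→Kahale, Sat morning→Kahale.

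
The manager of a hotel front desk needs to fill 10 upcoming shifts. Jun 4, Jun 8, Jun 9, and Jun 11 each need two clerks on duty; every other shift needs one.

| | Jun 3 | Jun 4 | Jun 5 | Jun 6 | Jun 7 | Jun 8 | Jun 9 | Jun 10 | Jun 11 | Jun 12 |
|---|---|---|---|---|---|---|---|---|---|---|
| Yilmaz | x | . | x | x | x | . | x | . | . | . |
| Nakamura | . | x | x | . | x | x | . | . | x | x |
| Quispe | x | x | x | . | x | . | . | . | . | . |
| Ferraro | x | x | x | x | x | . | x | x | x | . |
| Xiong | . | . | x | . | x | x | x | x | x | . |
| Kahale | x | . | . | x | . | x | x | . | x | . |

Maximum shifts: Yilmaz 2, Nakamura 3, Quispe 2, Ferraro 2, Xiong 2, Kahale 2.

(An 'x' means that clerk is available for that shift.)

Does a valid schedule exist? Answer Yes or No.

Total capacity is 2+3+2+2+2+2 = 13 but 14 worker-slots are needed — infeasible.

No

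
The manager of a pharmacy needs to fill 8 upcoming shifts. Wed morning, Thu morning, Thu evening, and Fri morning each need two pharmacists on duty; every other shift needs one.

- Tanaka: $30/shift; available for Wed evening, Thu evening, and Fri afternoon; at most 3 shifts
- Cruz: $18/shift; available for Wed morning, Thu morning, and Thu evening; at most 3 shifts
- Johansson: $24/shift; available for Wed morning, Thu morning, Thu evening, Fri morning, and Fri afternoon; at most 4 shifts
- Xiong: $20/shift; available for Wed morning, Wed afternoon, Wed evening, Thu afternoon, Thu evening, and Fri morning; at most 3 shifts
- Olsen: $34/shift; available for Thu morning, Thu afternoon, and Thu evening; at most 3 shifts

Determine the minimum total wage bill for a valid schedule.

Wed afternoon can only be covered by Xiong, so that assignment is forced.
Fri morning can only be covered by Johansson and Xiong, so that assignment is forced.
Picking the cheapest available pharmacist for each shift independently would cost $246, but that ignores the shift limits.
An optimal schedule: Wed morning→Cruz+Johansson, Wed afternoon→Xiong, Wed evening→Tanaka, Thu morning→Cruz+Johansson, Thu afternoon→Xiong, Thu evening→Cruz+Tanaka, Fri morning→Xiong+Johansson, Fri afternoon→Johansson.
Total: 18 + 24 + 20 + 30 + 18 + 24 + 20 + 18 + 30 + 20 + 24 + 24 = $270.

$270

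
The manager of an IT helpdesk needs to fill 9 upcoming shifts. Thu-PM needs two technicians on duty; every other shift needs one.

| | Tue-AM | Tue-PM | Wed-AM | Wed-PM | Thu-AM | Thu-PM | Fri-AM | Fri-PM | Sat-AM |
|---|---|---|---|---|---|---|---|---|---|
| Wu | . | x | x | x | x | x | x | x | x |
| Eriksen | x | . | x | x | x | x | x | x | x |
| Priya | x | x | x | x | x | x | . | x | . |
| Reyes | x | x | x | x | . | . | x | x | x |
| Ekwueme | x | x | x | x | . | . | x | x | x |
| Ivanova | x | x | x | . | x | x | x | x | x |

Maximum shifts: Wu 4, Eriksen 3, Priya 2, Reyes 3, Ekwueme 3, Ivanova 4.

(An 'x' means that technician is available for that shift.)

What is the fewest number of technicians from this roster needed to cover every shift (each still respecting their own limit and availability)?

10 slots to fill and no one can take more than 4, so at least ⌈10/4⌉ = 3 technicians are needed.
Wu, Eriksen, and Reyes alone can cover everything: Tue-AM→Eriksen, Tue-PM→Wu, Wed-AM→Wu, Wed-PM→Eriksen, Thu-AM→Wu, Thu-PM→Wu+Eriksen, Fri-AM→Reyes, Fri-PM→Reyes, Sat-AM→Reyes.

3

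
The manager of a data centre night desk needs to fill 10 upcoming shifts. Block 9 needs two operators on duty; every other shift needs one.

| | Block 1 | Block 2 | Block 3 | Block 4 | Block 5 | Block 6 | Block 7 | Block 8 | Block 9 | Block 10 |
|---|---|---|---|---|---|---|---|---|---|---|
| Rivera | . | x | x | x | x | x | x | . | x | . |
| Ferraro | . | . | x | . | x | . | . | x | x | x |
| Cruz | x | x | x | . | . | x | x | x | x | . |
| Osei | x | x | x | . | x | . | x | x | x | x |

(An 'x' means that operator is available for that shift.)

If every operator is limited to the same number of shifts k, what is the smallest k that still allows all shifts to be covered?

With 4 operators and 11 worker-slots to fill, someone must work at least ⌈11/4⌉ = 3 shifts, so k ≥ 3.
k = 3 works: Block 1→Cruz, Block 2→Rivera, Block 3→Osei, Block 4→Rivera, Block 5→Ferraro, Block 6→Rivera, Block 7→Cruz, Block 8→Ferraro, Block 9→Cruz+Osei, Block 10→Ferraro.
Loads: Rivera 3, Ferraro 3, Cruz 3, Osei 2 — all ≤ 3.

3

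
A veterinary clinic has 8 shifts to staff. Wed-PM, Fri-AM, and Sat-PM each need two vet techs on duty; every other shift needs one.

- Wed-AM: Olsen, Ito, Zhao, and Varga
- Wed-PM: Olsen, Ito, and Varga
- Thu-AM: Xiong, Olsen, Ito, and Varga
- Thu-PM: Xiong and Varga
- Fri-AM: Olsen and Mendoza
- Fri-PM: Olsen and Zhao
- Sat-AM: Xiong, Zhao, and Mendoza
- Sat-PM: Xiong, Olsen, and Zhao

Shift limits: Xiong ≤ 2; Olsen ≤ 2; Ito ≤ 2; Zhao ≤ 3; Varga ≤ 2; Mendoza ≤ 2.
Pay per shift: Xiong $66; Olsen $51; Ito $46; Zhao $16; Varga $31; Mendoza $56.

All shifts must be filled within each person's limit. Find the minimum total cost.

$416

Fri-AM can only be covered by Olsen and Mendoza, so that assignment is forced.
Picking the cheapest available vet tech for each shift independently would cost $361, but that ignores the shift limits.
An optimal schedule: Wed-AM→Zhao, Wed-PM→Varga+Ito, Thu-AM→Ito, Thu-PM→Varga, Fri-AM→Olsen+Mendoza, Fri-PM→Zhao, Sat-AM→Mendoza, Sat-PM→Zhao+Olsen.
Total: 16 + 31 + 46 + 46 + 31 + 51 + 56 + 16 + 56 + 16 + 51 = $416.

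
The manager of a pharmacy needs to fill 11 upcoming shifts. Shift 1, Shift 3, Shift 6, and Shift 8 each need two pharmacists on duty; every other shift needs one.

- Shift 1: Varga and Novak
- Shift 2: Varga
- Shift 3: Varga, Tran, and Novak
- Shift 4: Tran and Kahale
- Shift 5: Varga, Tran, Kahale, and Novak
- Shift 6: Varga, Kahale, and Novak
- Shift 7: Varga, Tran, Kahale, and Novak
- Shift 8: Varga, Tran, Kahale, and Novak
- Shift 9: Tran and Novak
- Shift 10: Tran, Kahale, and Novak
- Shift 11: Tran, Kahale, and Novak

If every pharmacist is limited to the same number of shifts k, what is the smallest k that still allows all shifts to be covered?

With 4 pharmacists and 15 worker-slots to fill, someone must work at least ⌈15/4⌉ = 4 shifts, so k ≥ 4.
k = 4 works: Shift 1→Varga+Novak, Shift 2→Varga, Shift 3→Varga+Tran, Shift 4→Tran, Shift 5→Kahale, Shift 6→Varga+Kahale, Shift 7→Novak, Shift 8→Kahale+Novak, Shift 9→Tran, Shift 10→Tran, Shift 11→Kahale.
Loads: Varga 4, Tran 4, Kahale 4, Novak 3 — all ≤ 4.

4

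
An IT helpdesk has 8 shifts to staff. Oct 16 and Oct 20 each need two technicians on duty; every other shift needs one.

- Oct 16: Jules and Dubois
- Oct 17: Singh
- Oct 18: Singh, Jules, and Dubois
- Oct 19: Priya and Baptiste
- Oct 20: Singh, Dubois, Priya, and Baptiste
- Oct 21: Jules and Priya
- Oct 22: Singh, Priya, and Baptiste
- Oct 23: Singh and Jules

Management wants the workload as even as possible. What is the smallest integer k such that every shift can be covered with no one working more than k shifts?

With 5 technicians and 10 worker-slots to fill, someone must work at least ⌈10/5⌉ = 2 shifts, so k ≥ 2.
k = 2 works: Oct 16→Jules+Dubois, Oct 17→Singh, Oct 18→Dubois, Oct 19→Priya, Oct 20→Priya+Baptiste, Oct 21→Jules, Oct 22→Baptiste, Oct 23→Singh.
Loads: Singh 2, Jules 2, Dubois 2, Priya 2, Baptiste 2 — all ≤ 2.

2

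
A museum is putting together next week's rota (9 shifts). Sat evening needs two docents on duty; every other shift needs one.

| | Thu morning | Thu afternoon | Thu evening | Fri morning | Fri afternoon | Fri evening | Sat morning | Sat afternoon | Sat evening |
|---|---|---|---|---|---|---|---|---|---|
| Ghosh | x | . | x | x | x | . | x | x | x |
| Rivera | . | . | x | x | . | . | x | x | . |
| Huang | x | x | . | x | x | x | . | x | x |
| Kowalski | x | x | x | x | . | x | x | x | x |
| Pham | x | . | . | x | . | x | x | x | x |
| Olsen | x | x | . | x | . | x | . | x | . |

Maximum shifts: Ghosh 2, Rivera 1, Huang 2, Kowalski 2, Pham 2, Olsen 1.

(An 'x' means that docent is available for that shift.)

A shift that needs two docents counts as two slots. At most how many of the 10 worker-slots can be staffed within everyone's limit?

10

Total capacity across all docents is 2+1+2+2+2+1 = 10, and 10 slots are needed, so at most 10 can be filled.
An assignment achieving 10: Thu morning→Kowalski, Thu afternoon→Huang, Thu evening→Ghosh, Fri morning→Pham, Fri afternoon→Ghosh, Fri evening→Huang, Sat morning→Rivera, Sat afternoon→Olsen, Sat evening→Kowalski+Pham.
Loads: Ghosh 2/2, Rivera 1/1, Huang 2/2, Kowalski 2/2, Pham 2/2, Olsen 1/1.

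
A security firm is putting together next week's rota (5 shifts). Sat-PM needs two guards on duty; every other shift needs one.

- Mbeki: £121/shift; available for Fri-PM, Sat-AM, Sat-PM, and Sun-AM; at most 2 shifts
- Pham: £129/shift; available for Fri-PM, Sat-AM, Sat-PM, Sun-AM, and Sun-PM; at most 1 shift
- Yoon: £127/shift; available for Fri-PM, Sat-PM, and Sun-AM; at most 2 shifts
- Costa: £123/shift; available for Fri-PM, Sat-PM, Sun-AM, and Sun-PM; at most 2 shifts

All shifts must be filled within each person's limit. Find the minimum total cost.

£742

Picking the cheapest available guard for each shift independently would cost £730, but that ignores the shift limits.
An optimal schedule: Fri-PM→Mbeki, Sat-AM→Mbeki, Sat-PM→Costa+Yoon, Sun-AM→Yoon, Sun-PM→Costa.
Total: 121 + 121 + 123 + 127 + 127 + 123 = £742.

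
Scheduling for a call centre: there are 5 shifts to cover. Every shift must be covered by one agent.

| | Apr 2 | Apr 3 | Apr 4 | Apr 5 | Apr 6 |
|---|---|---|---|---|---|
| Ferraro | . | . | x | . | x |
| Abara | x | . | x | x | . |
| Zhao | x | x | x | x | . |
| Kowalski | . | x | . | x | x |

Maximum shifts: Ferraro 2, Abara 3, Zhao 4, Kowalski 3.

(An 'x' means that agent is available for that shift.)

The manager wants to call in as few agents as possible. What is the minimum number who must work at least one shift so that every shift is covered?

2

5 slots to fill and no one can take more than 4, so at least ⌈5/4⌉ = 2 agents are needed.
Ferraro and Zhao alone can cover everything: Apr 2→Zhao, Apr 3→Zhao, Apr 4→Ferraro, Apr 5→Zhao, Apr 6→Ferraro.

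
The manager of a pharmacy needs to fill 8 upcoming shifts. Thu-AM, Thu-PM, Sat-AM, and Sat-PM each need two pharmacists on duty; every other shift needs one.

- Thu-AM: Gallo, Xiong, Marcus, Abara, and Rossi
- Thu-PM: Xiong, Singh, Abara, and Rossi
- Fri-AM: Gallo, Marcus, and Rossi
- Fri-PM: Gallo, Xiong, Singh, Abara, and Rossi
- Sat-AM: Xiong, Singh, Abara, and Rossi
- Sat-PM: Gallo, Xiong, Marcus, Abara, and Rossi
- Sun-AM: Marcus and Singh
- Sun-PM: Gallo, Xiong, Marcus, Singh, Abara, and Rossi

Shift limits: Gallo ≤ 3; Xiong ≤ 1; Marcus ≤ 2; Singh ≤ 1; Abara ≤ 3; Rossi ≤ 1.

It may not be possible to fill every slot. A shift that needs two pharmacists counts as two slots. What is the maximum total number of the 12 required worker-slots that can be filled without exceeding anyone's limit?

11

Total capacity across all pharmacists is 3+1+2+1+3+1 = 11, and 12 slots are needed, so at most 11 can be filled.
An assignment achieving 11: Thu-AM→Gallo+Marcus, Thu-PM→Xiong+Singh, Fri-AM→Gallo, Fri-PM→Gallo, Sat-AM→Abara+Rossi, Sat-PM→Abara, Sun-AM→Marcus, Sun-PM→Abara.
Loads: Gallo 3/3, Xiong 1/1, Marcus 2/2, Singh 1/1, Abara 3/3, Rossi 1/1.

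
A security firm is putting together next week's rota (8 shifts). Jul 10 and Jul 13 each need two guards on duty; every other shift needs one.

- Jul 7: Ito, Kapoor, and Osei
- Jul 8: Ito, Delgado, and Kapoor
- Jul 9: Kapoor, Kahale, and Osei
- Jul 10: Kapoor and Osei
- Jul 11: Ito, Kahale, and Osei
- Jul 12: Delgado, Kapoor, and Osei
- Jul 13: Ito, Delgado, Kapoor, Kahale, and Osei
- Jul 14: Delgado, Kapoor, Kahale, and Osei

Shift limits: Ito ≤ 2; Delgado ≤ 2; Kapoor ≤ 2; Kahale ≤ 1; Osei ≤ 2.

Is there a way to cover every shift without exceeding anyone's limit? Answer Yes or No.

No

Total capacity is 2+2+2+1+2 = 9 but 10 worker-slots are needed — infeasible.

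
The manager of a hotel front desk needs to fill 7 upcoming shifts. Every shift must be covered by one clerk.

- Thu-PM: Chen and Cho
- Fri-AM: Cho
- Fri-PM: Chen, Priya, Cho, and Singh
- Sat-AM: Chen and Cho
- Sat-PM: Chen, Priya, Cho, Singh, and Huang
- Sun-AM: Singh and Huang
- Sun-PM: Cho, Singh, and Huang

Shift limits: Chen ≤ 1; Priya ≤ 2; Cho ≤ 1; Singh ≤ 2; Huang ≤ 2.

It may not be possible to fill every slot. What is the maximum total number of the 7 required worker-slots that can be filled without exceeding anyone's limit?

Total capacity across all clerks is 1+2+1+2+2 = 8, and 7 slots are needed, so at most 7 can be filled.
Shifts {Thu-PM, Fri-AM, Sat-AM} need 3 slots but only Chen and Cho are available for them, supplying at most 2 — so at least 1 slot must go unfilled.
An assignment achieving 6: Thu-PM→Chen, Fri-AM→Cho, Fri-PM→Priya, Sat-PM→Priya, Sun-AM→Singh, Sun-PM→Singh.
Loads: Chen 1/1, Priya 2/2, Cho 1/1, Singh 2/2, Huang 0/2.

6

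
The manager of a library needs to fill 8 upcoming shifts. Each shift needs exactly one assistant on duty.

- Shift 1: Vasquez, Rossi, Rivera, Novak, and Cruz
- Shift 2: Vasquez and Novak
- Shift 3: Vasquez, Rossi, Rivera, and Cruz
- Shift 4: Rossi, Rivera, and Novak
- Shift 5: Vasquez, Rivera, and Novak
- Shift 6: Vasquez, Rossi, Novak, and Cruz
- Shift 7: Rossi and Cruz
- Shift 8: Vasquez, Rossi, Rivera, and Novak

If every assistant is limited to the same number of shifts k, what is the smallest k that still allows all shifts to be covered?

With 5 assistants and 8 worker-slots to fill, someone must work at least ⌈8/5⌉ = 2 shifts, so k ≥ 2.
k = 2 works: Shift 1→Novak, Shift 2→Vasquez, Shift 3→Rivera, Shift 4→Rossi, Shift 5→Vasquez, Shift 6→Novak, Shift 7→Rossi, Shift 8→Rivera.
Loads: Vasquez 2, Rossi 2, Rivera 2, Novak 2, Cruz 0 — all ≤ 2.

2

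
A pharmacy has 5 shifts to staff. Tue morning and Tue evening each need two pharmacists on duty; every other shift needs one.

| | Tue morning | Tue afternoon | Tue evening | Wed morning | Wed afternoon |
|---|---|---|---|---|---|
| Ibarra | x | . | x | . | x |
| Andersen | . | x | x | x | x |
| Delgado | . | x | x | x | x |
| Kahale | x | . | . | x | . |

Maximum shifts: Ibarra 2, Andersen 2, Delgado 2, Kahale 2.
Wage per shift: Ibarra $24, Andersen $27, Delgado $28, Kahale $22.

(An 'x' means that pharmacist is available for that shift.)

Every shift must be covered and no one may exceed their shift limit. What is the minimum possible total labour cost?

Tue morning can only be covered by Ibarra and Kahale, so that assignment is forced.
Picking the cheapest available pharmacist for each shift independently would cost $170, but that ignores the shift limits.
An optimal schedule: Tue morning→Kahale+Ibarra, Tue afternoon→Andersen, Tue evening→Ibarra+Andersen, Wed morning→Kahale, Wed afternoon→Delgado.
Total: 22 + 24 + 27 + 24 + 27 + 22 + 28 = $174.

$174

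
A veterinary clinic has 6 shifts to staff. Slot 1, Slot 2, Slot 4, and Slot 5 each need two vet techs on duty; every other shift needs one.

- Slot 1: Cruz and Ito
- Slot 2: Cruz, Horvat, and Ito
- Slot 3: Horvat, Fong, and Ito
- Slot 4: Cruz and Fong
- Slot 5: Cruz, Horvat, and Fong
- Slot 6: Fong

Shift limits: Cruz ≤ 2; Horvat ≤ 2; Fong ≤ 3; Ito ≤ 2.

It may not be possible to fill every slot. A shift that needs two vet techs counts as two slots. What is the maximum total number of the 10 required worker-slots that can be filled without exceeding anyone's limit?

Total capacity across all vet techs is 2+2+3+2 = 9, and 10 slots are needed, so at most 9 can be filled.
An assignment achieving 9: Slot 1→Cruz+Ito, Slot 2→Horvat+Ito, Slot 3→Horvat, Slot 4→Cruz+Fong, Slot 5→Fong, Slot 6→Fong.
Loads: Cruz 2/2, Horvat 2/2, Fong 3/3, Ito 2/2.

9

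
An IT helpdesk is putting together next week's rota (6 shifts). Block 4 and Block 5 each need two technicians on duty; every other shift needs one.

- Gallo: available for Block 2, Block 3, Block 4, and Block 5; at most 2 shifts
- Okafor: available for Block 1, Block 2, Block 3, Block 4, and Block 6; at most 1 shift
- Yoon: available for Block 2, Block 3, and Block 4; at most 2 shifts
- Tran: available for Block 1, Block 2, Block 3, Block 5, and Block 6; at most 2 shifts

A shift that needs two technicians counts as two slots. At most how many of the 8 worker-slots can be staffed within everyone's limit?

Total capacity across all technicians is 2+1+2+2 = 7, and 8 slots are needed, so at most 7 can be filled.
An assignment achieving 7: Block 1→Okafor, Block 2→Yoon, Block 4→Gallo+Yoon, Block 5→Gallo+Tran, Block 6→Tran.
Loads: Gallo 2/2, Okafor 1/1, Yoon 2/2, Tran 2/2.

7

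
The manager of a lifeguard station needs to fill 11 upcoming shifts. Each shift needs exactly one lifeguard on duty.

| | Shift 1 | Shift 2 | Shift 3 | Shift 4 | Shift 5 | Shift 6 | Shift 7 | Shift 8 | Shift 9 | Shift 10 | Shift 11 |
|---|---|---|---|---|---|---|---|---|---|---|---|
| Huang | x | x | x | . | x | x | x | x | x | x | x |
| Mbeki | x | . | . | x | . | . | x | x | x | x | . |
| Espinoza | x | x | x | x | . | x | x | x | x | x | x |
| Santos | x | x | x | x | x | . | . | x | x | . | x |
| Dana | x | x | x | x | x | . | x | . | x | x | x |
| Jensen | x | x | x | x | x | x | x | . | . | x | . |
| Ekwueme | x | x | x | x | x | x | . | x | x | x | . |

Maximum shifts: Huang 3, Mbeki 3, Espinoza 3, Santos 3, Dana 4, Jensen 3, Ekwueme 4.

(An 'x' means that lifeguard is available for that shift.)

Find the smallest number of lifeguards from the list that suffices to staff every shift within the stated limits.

3

11 slots to fill and no one can take more than 4, so at least ⌈11/4⌉ = 3 lifeguards are needed.
Huang, Dana, and Ekwueme alone can cover everything: Shift 1→Dana, Shift 2→Dana, Shift 3→Ekwueme, Shift 4→Dana, Shift 5→Ekwueme, Shift 6→Huang, Shift 7→Huang, Shift 8→Huang, Shift 9→Ekwueme, Shift 10→Ekwueme, Shift 11→Dana.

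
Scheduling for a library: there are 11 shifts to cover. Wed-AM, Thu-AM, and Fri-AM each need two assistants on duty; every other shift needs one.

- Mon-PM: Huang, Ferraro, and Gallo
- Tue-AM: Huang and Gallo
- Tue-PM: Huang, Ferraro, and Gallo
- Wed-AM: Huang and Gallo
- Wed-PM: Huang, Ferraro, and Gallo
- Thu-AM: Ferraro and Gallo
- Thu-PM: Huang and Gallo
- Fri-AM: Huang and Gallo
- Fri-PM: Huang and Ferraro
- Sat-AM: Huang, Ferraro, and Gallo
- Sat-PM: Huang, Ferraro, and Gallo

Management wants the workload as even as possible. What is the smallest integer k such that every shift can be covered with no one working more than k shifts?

5

With 3 assistants and 14 worker-slots to fill, someone must work at least ⌈14/3⌉ = 5 shifts, so k ≥ 5.
k = 5 works: Mon-PM→Ferraro, Tue-AM→Huang, Tue-PM→Ferraro, Wed-AM→Huang+Gallo, Wed-PM→Ferraro, Thu-AM→Ferraro+Gallo, Thu-PM→Huang, Fri-AM→Huang+Gallo, Fri-PM→Huang, Sat-AM→Ferraro, Sat-PM→Gallo.
Loads: Huang 5, Ferraro 5, Gallo 4 — all ≤ 5.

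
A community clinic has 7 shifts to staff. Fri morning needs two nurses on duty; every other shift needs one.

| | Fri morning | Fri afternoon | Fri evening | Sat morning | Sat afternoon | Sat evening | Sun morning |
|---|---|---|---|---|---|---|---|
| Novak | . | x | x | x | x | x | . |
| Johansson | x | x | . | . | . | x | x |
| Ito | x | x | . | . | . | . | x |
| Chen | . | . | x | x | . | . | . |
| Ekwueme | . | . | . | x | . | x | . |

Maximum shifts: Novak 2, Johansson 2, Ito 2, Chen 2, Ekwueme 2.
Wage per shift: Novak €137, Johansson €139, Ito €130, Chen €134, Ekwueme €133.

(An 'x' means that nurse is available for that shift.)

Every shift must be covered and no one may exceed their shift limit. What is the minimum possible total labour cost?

€1073

Fri morning can only be covered by Johansson and Ito, so that assignment is forced.
Sat afternoon can only be covered by Novak, so that assignment is forced.
Picking the cheapest available nurse for each shift independently would cost €1066, but that ignores the shift limits.
An optimal schedule: Fri morning→Ito+Johansson, Fri afternoon→Novak, Fri evening→Chen, Sat morning→Ekwueme, Sat afternoon→Novak, Sat evening→Ekwueme, Sun morning→Ito.
Total: 130 + 139 + 137 + 134 + 133 + 137 + 133 + 130 = €1073.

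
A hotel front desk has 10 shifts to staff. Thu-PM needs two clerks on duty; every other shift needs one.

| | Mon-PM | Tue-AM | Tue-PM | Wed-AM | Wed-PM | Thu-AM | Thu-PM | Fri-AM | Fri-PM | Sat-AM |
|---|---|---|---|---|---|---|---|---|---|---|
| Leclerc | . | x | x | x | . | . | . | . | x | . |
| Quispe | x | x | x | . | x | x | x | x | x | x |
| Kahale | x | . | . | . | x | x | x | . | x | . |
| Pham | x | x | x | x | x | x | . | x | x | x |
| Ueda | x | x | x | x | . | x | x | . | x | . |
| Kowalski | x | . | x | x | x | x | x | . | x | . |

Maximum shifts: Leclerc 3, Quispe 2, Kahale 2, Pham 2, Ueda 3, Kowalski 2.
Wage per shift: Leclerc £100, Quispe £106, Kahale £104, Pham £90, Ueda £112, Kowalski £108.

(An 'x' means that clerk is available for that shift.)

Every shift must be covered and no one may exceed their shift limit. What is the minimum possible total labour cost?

Picking the cheapest available clerk for each shift independently would cost £1020, but that ignores the shift limits.
An optimal schedule: Mon-PM→Kahale, Tue-AM→Leclerc, Tue-PM→Leclerc, Wed-AM→Leclerc, Wed-PM→Kahale, Thu-AM→Quispe, Thu-PM→Quispe+Kowalski, Fri-AM→Pham, Fri-PM→Kowalski, Sat-AM→Pham.
Total: 104 + 100 + 100 + 100 + 104 + 106 + 106 + 108 + 90 + 108 + 90 = £1116.

£1116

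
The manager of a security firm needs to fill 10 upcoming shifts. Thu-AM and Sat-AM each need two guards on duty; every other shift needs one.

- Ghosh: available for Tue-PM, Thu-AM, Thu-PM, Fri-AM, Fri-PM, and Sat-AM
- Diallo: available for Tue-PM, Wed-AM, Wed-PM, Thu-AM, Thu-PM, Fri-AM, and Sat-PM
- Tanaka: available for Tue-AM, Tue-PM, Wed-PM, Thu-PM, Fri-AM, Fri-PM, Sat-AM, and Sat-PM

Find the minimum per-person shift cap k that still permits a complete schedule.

4

With 3 guards and 12 worker-slots to fill, someone must work at least ⌈12/3⌉ = 4 shifts, so k ≥ 4.
k = 4 works: Tue-AM→Tanaka, Tue-PM→Ghosh, Wed-AM→Diallo, Wed-PM→Diallo, Thu-AM→Ghosh+Diallo, Thu-PM→Tanaka, Fri-AM→Tanaka, Fri-PM→Ghosh, Sat-AM→Ghosh+Tanaka, Sat-PM→Diallo.
Loads: Ghosh 4, Diallo 4, Tanaka 4 — all ≤ 4.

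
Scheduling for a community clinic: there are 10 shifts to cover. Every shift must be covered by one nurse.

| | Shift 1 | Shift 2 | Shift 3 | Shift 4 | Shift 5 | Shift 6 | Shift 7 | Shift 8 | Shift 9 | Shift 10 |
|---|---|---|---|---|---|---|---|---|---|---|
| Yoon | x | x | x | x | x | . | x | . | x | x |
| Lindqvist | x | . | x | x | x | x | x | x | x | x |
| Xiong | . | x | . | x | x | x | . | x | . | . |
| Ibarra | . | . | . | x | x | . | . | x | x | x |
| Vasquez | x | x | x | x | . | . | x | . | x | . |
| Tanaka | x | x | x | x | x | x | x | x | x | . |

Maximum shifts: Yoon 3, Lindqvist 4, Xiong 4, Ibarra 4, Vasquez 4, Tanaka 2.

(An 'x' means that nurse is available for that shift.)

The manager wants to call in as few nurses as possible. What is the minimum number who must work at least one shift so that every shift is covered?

3

10 slots to fill and no one can take more than 4, so at least ⌈10/4⌉ = 3 nurses are needed.
Yoon, Lindqvist, and Xiong alone can cover everything: Shift 1→Yoon, Shift 2→Yoon, Shift 3→Yoon, Shift 4→Xiong, Shift 5→Xiong, Shift 6→Lindqvist, Shift 7→Lindqvist, Shift 8→Xiong, Shift 9→Lindqvist, Shift 10→Lindqvist.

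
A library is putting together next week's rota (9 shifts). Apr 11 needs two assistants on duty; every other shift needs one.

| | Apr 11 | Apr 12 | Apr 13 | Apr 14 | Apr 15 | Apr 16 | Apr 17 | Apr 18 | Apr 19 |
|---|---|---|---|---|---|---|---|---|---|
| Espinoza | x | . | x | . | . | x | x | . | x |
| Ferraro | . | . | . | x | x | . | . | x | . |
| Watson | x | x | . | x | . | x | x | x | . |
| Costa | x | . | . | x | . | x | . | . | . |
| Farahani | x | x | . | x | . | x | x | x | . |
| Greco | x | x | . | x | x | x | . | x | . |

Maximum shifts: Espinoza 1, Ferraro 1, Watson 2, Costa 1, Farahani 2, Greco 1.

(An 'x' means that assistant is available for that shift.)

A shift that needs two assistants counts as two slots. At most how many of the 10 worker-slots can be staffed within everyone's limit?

8

Total capacity across all assistants is 1+1+2+1+2+1 = 8, and 10 slots are needed, so at most 8 can be filled.
An assignment achieving 8: Apr 11→Costa+Farahani, Apr 12→Watson, Apr 13→Espinoza, Apr 14→Greco, Apr 15→Ferraro, Apr 17→Watson, Apr 18→Farahani.
Loads: Espinoza 1/1, Ferraro 1/1, Watson 2/2, Costa 1/1, Farahani 2/2, Greco 1/1.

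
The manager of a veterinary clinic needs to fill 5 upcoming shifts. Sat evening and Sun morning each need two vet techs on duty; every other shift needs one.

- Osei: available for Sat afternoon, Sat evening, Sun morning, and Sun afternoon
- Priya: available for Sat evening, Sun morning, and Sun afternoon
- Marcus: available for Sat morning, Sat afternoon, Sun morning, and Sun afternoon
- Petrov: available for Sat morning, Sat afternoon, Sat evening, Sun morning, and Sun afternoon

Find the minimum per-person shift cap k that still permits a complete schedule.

2

With 4 vet techs and 7 worker-slots to fill, someone must work at least ⌈7/4⌉ = 2 shifts, so k ≥ 2.
k = 2 works: Sat morning→Marcus, Sat afternoon→Osei, Sat evening→Osei+Priya, Sun morning→Marcus+Petrov, Sun afternoon→Priya.
Loads: Osei 2, Priya 2, Marcus 2, Petrov 1 — all ≤ 2.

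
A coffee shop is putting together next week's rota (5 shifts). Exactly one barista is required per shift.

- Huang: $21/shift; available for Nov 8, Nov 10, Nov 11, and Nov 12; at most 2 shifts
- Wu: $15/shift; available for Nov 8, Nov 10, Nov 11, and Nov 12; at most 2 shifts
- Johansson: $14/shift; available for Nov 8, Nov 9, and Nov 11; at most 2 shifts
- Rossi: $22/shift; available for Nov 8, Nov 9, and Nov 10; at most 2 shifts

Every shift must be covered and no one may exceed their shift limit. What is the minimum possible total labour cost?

Picking the cheapest available barista for each shift independently would cost $72, but that ignores the shift limits.
An optimal schedule: Nov 8→Huang, Nov 9→Johansson, Nov 10→Wu, Nov 11→Johansson, Nov 12→Wu.
Total: 21 + 14 + 15 + 14 + 15 = $79.

$79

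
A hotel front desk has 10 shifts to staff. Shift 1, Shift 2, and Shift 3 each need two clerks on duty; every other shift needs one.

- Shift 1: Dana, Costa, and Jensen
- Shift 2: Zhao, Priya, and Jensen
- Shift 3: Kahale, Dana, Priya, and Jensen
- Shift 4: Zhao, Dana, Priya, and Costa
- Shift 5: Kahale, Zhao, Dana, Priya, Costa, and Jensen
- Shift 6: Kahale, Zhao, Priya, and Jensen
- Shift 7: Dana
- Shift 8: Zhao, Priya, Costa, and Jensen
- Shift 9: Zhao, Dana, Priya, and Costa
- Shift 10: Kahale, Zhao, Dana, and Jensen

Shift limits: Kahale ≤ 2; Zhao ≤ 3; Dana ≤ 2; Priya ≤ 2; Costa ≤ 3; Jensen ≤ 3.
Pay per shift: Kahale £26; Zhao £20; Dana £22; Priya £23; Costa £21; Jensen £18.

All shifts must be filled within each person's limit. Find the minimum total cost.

£267

Shift 7 can only be covered by Dana, so that assignment is forced.
Picking the cheapest available clerk for each shift independently would cost £251, but that ignores the shift limits.
An optimal schedule: Shift 1→Jensen+Costa, Shift 2→Jensen+Zhao, Shift 3→Dana+Priya, Shift 4→Zhao, Shift 5→Priya, Shift 6→Jensen, Shift 7→Dana, Shift 8→Costa, Shift 9→Costa, Shift 10→Zhao.
Total: 18 + 21 + 18 + 20 + 22 + 23 + 20 + 23 + 18 + 22 + 21 + 21 + 20 = £267.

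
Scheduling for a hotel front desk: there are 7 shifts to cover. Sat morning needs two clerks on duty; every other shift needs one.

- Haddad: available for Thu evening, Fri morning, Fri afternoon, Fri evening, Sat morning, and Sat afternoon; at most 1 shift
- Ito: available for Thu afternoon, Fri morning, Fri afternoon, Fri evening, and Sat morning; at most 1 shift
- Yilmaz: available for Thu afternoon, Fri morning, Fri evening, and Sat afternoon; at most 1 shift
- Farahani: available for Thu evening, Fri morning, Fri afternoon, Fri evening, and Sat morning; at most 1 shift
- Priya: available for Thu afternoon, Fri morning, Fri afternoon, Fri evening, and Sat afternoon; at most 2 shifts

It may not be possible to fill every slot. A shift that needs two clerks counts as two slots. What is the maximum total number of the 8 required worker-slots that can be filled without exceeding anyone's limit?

Total capacity across all clerks is 1+1+1+1+2 = 6, and 8 slots are needed, so at most 6 can be filled.
An assignment achieving 6: Thu afternoon→Ito, Thu evening→Haddad, Fri morning→Priya, Fri afternoon→Priya, Sat morning→Farahani, Sat afternoon→Yilmaz.
Loads: Haddad 1/1, Ito 1/1, Yilmaz 1/1, Farahani 1/1, Priya 2/2.

6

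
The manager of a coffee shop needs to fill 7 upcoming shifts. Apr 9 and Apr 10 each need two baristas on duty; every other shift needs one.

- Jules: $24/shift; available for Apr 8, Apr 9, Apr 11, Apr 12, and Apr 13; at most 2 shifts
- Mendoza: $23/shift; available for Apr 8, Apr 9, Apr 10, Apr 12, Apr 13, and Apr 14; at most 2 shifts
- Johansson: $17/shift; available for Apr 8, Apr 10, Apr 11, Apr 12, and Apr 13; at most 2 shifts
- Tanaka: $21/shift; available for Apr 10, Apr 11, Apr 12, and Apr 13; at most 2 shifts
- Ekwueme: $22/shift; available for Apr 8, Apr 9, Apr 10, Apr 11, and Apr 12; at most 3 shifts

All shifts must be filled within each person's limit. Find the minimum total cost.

$188

Apr 14 can only be covered by Mendoza, so that assignment is forced.
Picking the cheapest available barista for each shift independently would cost $174, but that ignores the shift limits.
An optimal schedule: Apr 8→Johansson, Apr 9→Ekwueme+Mendoza, Apr 10→Tanaka+Ekwueme, Apr 11→Johansson, Apr 12→Ekwueme, Apr 13→Tanaka, Apr 14→Mendoza.
Total: 17 + 22 + 23 + 21 + 22 + 17 + 22 + 21 + 23 = $188.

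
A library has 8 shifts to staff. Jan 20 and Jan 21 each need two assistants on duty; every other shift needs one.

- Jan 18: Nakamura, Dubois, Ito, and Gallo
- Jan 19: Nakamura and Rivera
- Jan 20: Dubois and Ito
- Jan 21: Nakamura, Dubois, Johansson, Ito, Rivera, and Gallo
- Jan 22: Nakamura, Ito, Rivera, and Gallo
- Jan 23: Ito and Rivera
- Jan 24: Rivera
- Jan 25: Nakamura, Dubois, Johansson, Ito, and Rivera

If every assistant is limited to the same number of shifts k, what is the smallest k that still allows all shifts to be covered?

With 6 assistants and 10 worker-slots to fill, someone must work at least ⌈10/6⌉ = 2 shifts, so k ≥ 2.
k = 2 works: Jan 18→Nakamura, Jan 19→Nakamura, Jan 20→Dubois+Ito, Jan 21→Johansson+Gallo, Jan 22→Rivera, Jan 23→Ito, Jan 24→Rivera, Jan 25→Dubois.
Loads: Nakamura 2, Dubois 2, Johansson 1, Ito 2, Rivera 2, Gallo 1 — all ≤ 2.

2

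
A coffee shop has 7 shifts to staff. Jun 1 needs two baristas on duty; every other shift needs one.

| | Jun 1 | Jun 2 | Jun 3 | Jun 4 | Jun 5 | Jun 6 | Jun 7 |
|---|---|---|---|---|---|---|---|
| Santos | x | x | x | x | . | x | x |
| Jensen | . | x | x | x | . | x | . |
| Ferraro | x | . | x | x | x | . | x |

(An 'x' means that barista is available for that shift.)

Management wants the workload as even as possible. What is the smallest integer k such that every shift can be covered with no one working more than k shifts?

With 3 baristas and 8 worker-slots to fill, someone must work at least ⌈8/3⌉ = 3 shifts, so k ≥ 3.
k = 3 works: Jun 1→Santos+Ferraro, Jun 2→Santos, Jun 3→Jensen, Jun 4→Jensen, Jun 5→Ferraro, Jun 6→Santos, Jun 7→Ferraro.
Loads: Santos 3, Jensen 2, Ferraro 3 — all ≤ 3.

3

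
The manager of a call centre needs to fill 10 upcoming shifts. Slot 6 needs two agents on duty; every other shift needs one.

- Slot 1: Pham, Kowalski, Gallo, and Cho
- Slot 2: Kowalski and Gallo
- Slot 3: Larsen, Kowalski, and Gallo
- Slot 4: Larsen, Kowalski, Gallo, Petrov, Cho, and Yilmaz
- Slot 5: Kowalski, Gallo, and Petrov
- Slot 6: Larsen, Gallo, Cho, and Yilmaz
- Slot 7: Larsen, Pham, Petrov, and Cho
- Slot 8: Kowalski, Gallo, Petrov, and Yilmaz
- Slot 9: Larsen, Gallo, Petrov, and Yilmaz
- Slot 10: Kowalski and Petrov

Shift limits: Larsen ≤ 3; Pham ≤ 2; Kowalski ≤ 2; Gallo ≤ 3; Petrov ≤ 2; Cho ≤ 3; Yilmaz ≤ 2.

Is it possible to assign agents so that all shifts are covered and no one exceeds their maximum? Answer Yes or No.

One valid schedule: Slot 1→Pham, Slot 2→Kowalski, Slot 3→Larsen, Slot 4→Gallo, Slot 5→Gallo, Slot 6→Cho+Yilmaz, Slot 7→Larsen, Slot 8→Gallo, Slot 9→Larsen, Slot 10→Kowalski.
Loads: Larsen 3/3, Pham 1/2, Kowalski 2/2, Gallo 3/3, Petrov 0/2, Cho 1/3, Yilmaz 1/2 — all within limits.

Yes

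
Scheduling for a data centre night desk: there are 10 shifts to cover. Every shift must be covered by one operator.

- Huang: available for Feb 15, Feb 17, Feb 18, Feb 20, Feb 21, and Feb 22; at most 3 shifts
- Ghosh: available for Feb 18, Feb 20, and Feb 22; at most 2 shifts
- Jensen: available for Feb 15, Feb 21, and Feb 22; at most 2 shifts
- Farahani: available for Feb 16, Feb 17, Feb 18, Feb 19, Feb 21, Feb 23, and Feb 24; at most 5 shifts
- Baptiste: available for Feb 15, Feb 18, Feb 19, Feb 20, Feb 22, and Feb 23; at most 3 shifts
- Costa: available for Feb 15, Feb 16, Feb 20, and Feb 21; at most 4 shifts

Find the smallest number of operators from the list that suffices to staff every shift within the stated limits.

10 slots to fill and no one can take more than 5, so at least ⌈10/5⌉ = 2 operators are needed.
Any 2 operators together have capacity at most 5+4 = 9 < 10 slots, so 2 can never suffice.
Huang, Ghosh, and Farahani alone can cover everything: Feb 15→Huang, Feb 16→Farahani, Feb 17→Huang, Feb 18→Ghosh, Feb 19→Farahani, Feb 20→Huang, Feb 21→Farahani, Feb 22→Ghosh, Feb 23→Farahani, Feb 24→Farahani.

3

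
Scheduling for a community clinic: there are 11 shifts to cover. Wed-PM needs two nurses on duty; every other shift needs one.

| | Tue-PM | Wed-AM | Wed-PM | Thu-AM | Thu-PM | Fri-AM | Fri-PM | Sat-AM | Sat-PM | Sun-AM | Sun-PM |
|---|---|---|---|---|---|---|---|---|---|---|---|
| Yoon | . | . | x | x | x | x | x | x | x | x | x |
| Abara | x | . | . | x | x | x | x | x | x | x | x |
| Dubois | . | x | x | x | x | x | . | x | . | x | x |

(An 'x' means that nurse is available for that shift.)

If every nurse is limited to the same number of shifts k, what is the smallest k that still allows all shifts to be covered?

With 3 nurses and 12 worker-slots to fill, someone must work at least ⌈12/3⌉ = 4 shifts, so k ≥ 4.
k = 4 works: Tue-PM→Abara, Wed-AM→Dubois, Wed-PM→Yoon+Dubois, Thu-AM→Yoon, Thu-PM→Abara, Fri-AM→Abara, Fri-PM→Yoon, Sat-AM→Abara, Sat-PM→Yoon, Sun-AM→Dubois, Sun-PM→Dubois.
Loads: Yoon 4, Abara 4, Dubois 4 — all ≤ 4.

4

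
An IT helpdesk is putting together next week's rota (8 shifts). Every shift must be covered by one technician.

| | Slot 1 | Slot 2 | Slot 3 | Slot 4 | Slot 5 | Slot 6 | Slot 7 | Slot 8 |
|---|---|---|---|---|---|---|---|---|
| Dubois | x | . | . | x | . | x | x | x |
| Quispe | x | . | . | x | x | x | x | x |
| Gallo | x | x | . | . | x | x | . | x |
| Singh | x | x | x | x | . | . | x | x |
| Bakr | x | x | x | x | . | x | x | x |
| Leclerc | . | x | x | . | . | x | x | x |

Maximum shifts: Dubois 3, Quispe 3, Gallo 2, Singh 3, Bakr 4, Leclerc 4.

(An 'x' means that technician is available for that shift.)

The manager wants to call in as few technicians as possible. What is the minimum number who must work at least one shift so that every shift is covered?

8 slots to fill and no one can take more than 4, so at least ⌈8/4⌉ = 2 technicians are needed.
No set of 2 technicians can cover every shift (each such set leaves at least one shift with no one available or exceeds a cap).
Dubois, Quispe, and Singh alone can cover everything: Slot 1→Dubois, Slot 2→Singh, Slot 3→Singh, Slot 4→Dubois, Slot 5→Quispe, Slot 6→Dubois, Slot 7→Quispe, Slot 8→Quispe.

3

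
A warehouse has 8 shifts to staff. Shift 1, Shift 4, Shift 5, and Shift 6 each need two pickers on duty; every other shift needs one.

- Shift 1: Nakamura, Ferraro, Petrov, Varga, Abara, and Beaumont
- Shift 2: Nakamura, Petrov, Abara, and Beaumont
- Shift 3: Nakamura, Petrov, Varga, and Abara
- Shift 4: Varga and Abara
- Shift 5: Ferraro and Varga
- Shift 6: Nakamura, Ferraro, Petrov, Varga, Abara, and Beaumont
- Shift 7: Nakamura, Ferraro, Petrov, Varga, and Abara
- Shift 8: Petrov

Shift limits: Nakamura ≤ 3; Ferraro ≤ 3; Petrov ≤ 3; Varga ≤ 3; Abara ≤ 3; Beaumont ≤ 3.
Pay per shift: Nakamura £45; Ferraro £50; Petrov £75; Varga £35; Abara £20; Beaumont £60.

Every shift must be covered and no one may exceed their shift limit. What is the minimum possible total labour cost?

£475

Shift 4 can only be covered by Varga and Abara, so that assignment is forced.
Shift 5 can only be covered by Ferraro and Varga, so that assignment is forced.
Shift 8 can only be covered by Petrov, so that assignment is forced.
Picking the cheapest available picker for each shift independently would cost £385, but that ignores the shift limits.
An optimal schedule: Shift 1→Varga+Nakamura, Shift 2→Abara, Shift 3→Abara, Shift 4→Abara+Varga, Shift 5→Varga+Ferraro, Shift 6→Nakamura+Ferraro, Shift 7→Nakamura, Shift 8→Petrov.
Total: 35 + 45 + 20 + 20 + 20 + 35 + 35 + 50 + 45 + 50 + 45 + 75 = £475.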